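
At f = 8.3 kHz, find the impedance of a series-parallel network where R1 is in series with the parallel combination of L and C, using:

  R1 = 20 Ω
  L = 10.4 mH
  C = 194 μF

Step 1 — Angular frequency: ω = 2π·f = 2π·8300 = 5.215e+04 rad/s.
Step 2 — Component impedances:
  R1: Z = R = 20 Ω
  L: Z = jωL = j·5.215e+04·0.0104 = 0 + j542.4 Ω
  C: Z = 1/(jωC) = -j/(ω·C) = 0 - j0.09884 Ω
Step 3 — Parallel branch: L || C = 1/(1/L + 1/C) = 0 - j0.09886 Ω.
Step 4 — Series with R1: Z_total = R1 + (L || C) = 20 - j0.09886 Ω = 20∠-0.3° Ω.

Z = 20 - j0.09886 Ω = 20∠-0.3° Ω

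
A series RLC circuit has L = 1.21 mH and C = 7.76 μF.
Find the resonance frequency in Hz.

Step 1 — Resonance condition Im(Z)=0 gives ω₀ = 1/√(LC).
Step 2 — ω₀ = 1/√(0.00121·7.76e-06) = 1.032e+04 rad/s.
Step 3 — f₀ = ω₀/(2π) = 1642 Hz.

f₀ = 1642 Hz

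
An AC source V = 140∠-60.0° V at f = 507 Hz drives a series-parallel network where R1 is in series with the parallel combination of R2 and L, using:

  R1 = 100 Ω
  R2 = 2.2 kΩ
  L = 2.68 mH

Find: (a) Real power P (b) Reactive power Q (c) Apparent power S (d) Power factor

Step 1 — Angular frequency: ω = 2π·f = 2π·507 = 3186 rad/s.
Step 2 — Component impedances:
  R1: Z = R = 100 Ω
  R2: Z = R = 2200 Ω
  L: Z = jωL = j·3186·0.00268 = 0 + j8.537 Ω
Step 3 — Parallel branch: R2 || L = 1/(1/R2 + 1/L) = 0.03313 + j8.537 Ω.
Step 4 — Series with R1: Z_total = R1 + (R2 || L) = 100 + j8.537 Ω = 100.4∠4.9° Ω.
Step 5 — Source phasor: V = 140∠-60.0° V = 70 - j121.2 V.
Step 6 — Current: I = V / Z = 0.592 - j1.263 A = 1.394∠-64.9° A.
Step 7 — Complex power: S = V·I* = 194.5 + j16.6 VA.
Step 8 — Real power: P = Re(S) = 194.5 W.
Step 9 — Reactive power: Q = Im(S) = 16.6 VAR.
Step 10 — Apparent power: |S| = 195.2 VA.
Step 11 — Power factor: PF = P/|S| = 0.9964 (lagging).

(a) P = 194.5 W  (b) Q = 16.6 VAR  (c) S = 195.2 VA  (d) PF = 0.9964 (lagging)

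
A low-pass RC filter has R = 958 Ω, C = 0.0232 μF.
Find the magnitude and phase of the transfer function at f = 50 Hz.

Step 1 — Angular frequency: ω = 2π·50 = 314.2 rad/s.
Step 2 — Transfer function: H(jω) = 1/(1 + jωRC).
Step 3 — Denominator: 1 + jωRC = 1 + j·314.2·958·2.32e-08 = 1 + j0.006982.
Step 4 — H = 1 - j0.006982.
Step 5 — Magnitude: |H| = 1 (-0.0 dB); phase: φ = -0.4°.

|H| = 1 (-0.0 dB), φ = -0.4°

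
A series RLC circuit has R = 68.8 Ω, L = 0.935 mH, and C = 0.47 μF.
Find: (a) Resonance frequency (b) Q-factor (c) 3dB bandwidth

Step 1 — Resonance: ω₀ = 1/√(LC) = 1/√(0.000935·4.7e-07) = 4.77e+04 rad/s.
Step 2 — f₀ = ω₀/(2π) = 7592 Hz.
Step 3 — Series Q: Q = ω₀L/R = 4.77e+04·0.000935/68.8 = 0.6483.
Step 4 — Bandwidth: Δω = ω₀/Q = 7.358e+04 rad/s; BW = Δω/(2π) = 1.171e+04 Hz.

(a) f₀ = 7592 Hz  (b) Q = 0.6483  (c) BW = 1.171e+04 Hz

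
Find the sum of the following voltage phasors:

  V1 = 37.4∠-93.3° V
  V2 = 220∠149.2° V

Step 1 — Convert each phasor to rectangular form:
  V1 = 37.4·(cos(-93.3°) + j·sin(-93.3°)) = -2.153 - j37.34 V
  V2 = 220·(cos(149.2°) + j·sin(149.2°)) = -189 + j112.6 V
Step 2 — Sum components: V_total = -191.1 + j75.31 V.
Step 3 — Convert to polar: |V_total| = 205.4 V, ∠V_total = 158.5°.

V_total = 205.4∠158.5° V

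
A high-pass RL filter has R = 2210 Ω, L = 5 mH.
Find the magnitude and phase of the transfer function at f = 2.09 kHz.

Step 1 — Angular frequency: ω = 2π·2090 = 1.313e+04 rad/s.
Step 2 — Transfer function: H(jω) = jωL/(R + jωL).
Step 3 — Numerator jωL = j·65.66; denominator R + jωL = 2210 + j65.66.
Step 4 — H = 0.0008819 + j0.02968.
Step 5 — Magnitude: |H| = 0.0297 (-30.5 dB); phase: φ = 88.3°.

|H| = 0.0297 (-30.5 dB), φ = 88.3°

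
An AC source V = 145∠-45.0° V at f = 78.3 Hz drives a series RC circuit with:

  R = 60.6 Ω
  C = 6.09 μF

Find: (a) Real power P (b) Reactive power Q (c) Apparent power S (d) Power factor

Step 1 — Angular frequency: ω = 2π·f = 2π·78.3 = 492 rad/s.
Step 2 — Component impedances:
  R: Z = R = 60.6 Ω
  C: Z = 1/(jωC) = -j/(ω·C) = 0 - j333.8 Ω
Step 3 — Series combination: Z_total = R + C = 60.6 - j333.8 Ω = 339.2∠-79.7° Ω.
Step 4 — Source phasor: V = 145∠-45.0° V = 102.5 - j102.5 V.
Step 5 — Current: I = V / Z = 0.3514 + j0.2434 A = 0.4274∠34.7° A.
Step 6 — Complex power: S = V·I* = 11.07 - j60.98 VA.
Step 7 — Real power: P = Re(S) = 11.07 W.
Step 8 — Reactive power: Q = Im(S) = -60.98 VAR.
Step 9 — Apparent power: |S| = 61.98 VA.
Step 10 — Power factor: PF = P/|S| = 0.1786 (leading).

(a) P = 11.07 W  (b) Q = -60.98 VAR  (c) S = 61.98 VA  (d) PF = 0.1786 (leading)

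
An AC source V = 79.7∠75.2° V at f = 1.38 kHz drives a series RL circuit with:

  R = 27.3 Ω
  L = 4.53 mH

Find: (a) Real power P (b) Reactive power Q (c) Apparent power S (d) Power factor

Step 1 — Angular frequency: ω = 2π·f = 2π·1380 = 8671 rad/s.
Step 2 — Component impedances:
  R: Z = R = 27.3 Ω
  L: Z = jωL = j·8671·0.00453 = 0 + j39.28 Ω
Step 3 — Series combination: Z_total = R + L = 27.3 + j39.28 Ω = 47.83∠55.2° Ω.
Step 4 — Source phasor: V = 79.7∠75.2° V = 20.36 + j77.06 V.
Step 5 — Current: I = V / Z = 1.566 + j0.5699 A = 1.666∠20.0° A.
Step 6 — Complex power: S = V·I* = 75.79 + j109 VA.
Step 7 — Real power: P = Re(S) = 75.79 W.
Step 8 — Reactive power: Q = Im(S) = 109 VAR.
Step 9 — Apparent power: |S| = 132.8 VA.
Step 10 — Power factor: PF = P/|S| = 0.5707 (lagging).

(a) P = 75.79 W  (b) Q = 109 VAR  (c) S = 132.8 VA  (d) PF = 0.5707 (lagging)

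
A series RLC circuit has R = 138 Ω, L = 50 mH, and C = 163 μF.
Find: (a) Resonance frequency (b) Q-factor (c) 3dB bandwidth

Step 1 — Resonance: ω₀ = 1/√(LC) = 1/√(0.05·0.000163) = 350.3 rad/s.
Step 2 — f₀ = ω₀/(2π) = 55.75 Hz.
Step 3 — Series Q: Q = ω₀L/R = 350.3·0.05/138 = 0.1269.
Step 4 — Bandwidth: Δω = ω₀/Q = 2760 rad/s; BW = Δω/(2π) = 439.3 Hz.

(a) f₀ = 55.75 Hz  (b) Q = 0.1269  (c) BW = 439.3 Hz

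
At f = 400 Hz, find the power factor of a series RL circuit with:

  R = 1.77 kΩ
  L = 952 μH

Step 1 — Angular frequency: ω = 2π·f = 2π·400 = 2513 rad/s.
Step 2 — Component impedances:
  R: Z = R = 1770 Ω
  L: Z = jωL = j·2513·0.000952 = 0 + j2.393 Ω
Step 3 — Series combination: Z_total = R + L = 1770 + j2.393 Ω = 1770∠0.1° Ω.
Step 4 — Power factor: PF = cos(φ) = Re(Z)/|Z| = 1770/1770 = 1.
Step 5 — Type: Im(Z) = 2.393 ⇒ lagging (phase φ = 0.1°).

PF = 1 (lagging, φ = 0.1°)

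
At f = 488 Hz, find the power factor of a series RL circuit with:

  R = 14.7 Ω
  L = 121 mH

Step 1 — Angular frequency: ω = 2π·f = 2π·488 = 3066 rad/s.
Step 2 — Component impedances:
  R: Z = R = 14.7 Ω
  L: Z = jωL = j·3066·0.121 = 0 + j371 Ω
Step 3 — Series combination: Z_total = R + L = 14.7 + j371 Ω = 371.3∠87.7° Ω.
Step 4 — Power factor: PF = cos(φ) = Re(Z)/|Z| = 14.7/371.3 = 0.03959.
Step 5 — Type: Im(Z) = 371 ⇒ lagging (phase φ = 87.7°).

PF = 0.03959 (lagging, φ = 87.7°)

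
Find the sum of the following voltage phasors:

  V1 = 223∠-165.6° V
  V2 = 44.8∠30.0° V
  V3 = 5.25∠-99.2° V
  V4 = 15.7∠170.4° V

Step 1 — Convert each phasor to rectangular form:
  V1 = 223·(cos(-165.6°) + j·sin(-165.6°)) = -216 - j55.46 V
  V2 = 44.8·(cos(30.0°) + j·sin(30.0°)) = 38.8 + j22.4 V
  V3 = 5.25·(cos(-99.2°) + j·sin(-99.2°)) = -0.8394 - j5.182 V
  V4 = 15.7·(cos(170.4°) + j·sin(170.4°)) = -15.48 + j2.618 V
Step 2 — Sum components: V_total = -193.5 - j35.62 V.
Step 3 — Convert to polar: |V_total| = 196.8 V, ∠V_total = -169.6°.

V_total = 196.8∠-169.6° V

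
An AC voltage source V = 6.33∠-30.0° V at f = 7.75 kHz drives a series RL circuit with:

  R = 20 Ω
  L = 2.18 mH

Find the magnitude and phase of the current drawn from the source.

Step 1 — Angular frequency: ω = 2π·f = 2π·7750 = 4.869e+04 rad/s.
Step 2 — Component impedances:
  R: Z = R = 20 Ω
  L: Z = jωL = j·4.869e+04·0.00218 = 0 + j106.2 Ω
Step 3 — Series combination: Z_total = R + L = 20 + j106.2 Ω = 108∠79.3° Ω.
Step 4 — Source phasor: V = 6.33∠-30.0° V = 5.482 - j3.165 V.
Step 5 — Ohm's law: I = V / Z_total = (5.482 - j3.165) / (20 + j106.2) = -0.0194 - j0.0553 A.
Step 6 — Convert to polar: |I| = 0.0586 A, ∠I = -109.3°.

I = 0.0586∠-109.3° A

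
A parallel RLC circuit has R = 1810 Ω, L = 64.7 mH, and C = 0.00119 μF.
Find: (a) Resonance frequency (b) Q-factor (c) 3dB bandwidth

Step 1 — Resonance: ω₀ = 1/√(LC) = 1/√(0.0647·1.19e-09) = 1.14e+05 rad/s.
Step 2 — f₀ = ω₀/(2π) = 1.814e+04 Hz.
Step 3 — Parallel Q: Q = R/(ω₀L) = 1810/(1.14e+05·0.0647) = 0.2455.
Step 4 — Bandwidth: Δω = ω₀/Q = 4.643e+05 rad/s; BW = Δω/(2π) = 7.389e+04 Hz.

(a) f₀ = 1.814e+04 Hz  (b) Q = 0.2455  (c) BW = 7.389e+04 Hz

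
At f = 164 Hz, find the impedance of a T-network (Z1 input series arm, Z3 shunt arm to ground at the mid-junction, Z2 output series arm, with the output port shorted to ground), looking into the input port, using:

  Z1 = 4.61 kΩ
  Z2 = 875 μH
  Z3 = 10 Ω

Step 1 — Angular frequency: ω = 2π·f = 2π·164 = 1030 rad/s.
Step 2 — Component impedances:
  Z1: Z = R = 4610 Ω
  Z2: Z = jωL = j·1030·0.000875 = 0 + j0.9016 Ω
  Z3: Z = R = 10 Ω
Step 3 — With the output port shorted to ground, the output series arm Z2 runs from the junction to ground; the shunt arm Z3 also runs from the junction to ground. They appear in parallel: Z3 || Z2 = 0.08064 + j0.8944 Ω.
Step 4 — Series with input arm Z1: Z_in = Z1 + (Z3 || Z2) = 4610 + j0.8944 Ω = 4610∠0.0° Ω.

Z = 4610 + j0.8944 Ω = 4610∠0.0° Ω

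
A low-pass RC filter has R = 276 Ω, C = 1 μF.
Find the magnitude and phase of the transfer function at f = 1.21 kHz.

Step 1 — Angular frequency: ω = 2π·1210 = 7603 rad/s.
Step 2 — Transfer function: H(jω) = 1/(1 + jωRC).
Step 3 — Denominator: 1 + jωRC = 1 + j·7603·276·1e-06 = 1 + j2.098.
Step 4 — H = 0.1851 - j0.3884.
Step 5 — Magnitude: |H| = 0.4302 (-7.3 dB); phase: φ = -64.5°.

|H| = 0.4302 (-7.3 dB), φ = -64.5°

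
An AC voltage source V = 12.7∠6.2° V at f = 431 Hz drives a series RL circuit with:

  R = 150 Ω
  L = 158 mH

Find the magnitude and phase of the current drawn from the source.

Step 1 — Angular frequency: ω = 2π·f = 2π·431 = 2708 rad/s.
Step 2 — Component impedances:
  R: Z = R = 150 Ω
  L: Z = jωL = j·2708·0.158 = 0 + j427.9 Ω
Step 3 — Series combination: Z_total = R + L = 150 + j427.9 Ω = 453.4∠70.7° Ω.
Step 4 — Source phasor: V = 12.7∠6.2° V = 12.63 + j1.372 V.
Step 5 — Ohm's law: I = V / Z_total = (12.63 + j1.372) / (150 + j427.9) = 0.01207 - j0.02528 A.
Step 6 — Convert to polar: |I| = 0.02801 A, ∠I = -64.5°.

I = 0.02801∠-64.5° A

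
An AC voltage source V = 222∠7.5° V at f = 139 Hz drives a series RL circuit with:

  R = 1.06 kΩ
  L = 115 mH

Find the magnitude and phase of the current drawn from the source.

Step 1 — Angular frequency: ω = 2π·f = 2π·139 = 873.4 rad/s.
Step 2 — Component impedances:
  R: Z = R = 1060 Ω
  L: Z = jωL = j·873.4·0.115 = 0 + j100.4 Ω
Step 3 — Series combination: Z_total = R + L = 1060 + j100.4 Ω = 1065∠5.4° Ω.
Step 4 — Source phasor: V = 222∠7.5° V = 220.1 + j28.98 V.
Step 5 — Ohm's law: I = V / Z_total = (220.1 + j28.98) / (1060 + j100.4) = 0.2084 + j0.007594 A.
Step 6 — Convert to polar: |I| = 0.2085 A, ∠I = 2.1°.

I = 0.2085∠2.1° A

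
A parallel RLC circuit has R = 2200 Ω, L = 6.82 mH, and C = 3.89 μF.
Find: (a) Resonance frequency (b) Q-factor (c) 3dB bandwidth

Step 1 — Resonance: ω₀ = 1/√(LC) = 1/√(0.00682·3.89e-06) = 6140 rad/s.
Step 2 — f₀ = ω₀/(2π) = 977.1 Hz.
Step 3 — Parallel Q: Q = R/(ω₀L) = 2200/(6140·0.00682) = 52.54.
Step 4 — Bandwidth: Δω = ω₀/Q = 116.8 rad/s; BW = Δω/(2π) = 18.6 Hz.

(a) f₀ = 977.1 Hz  (b) Q = 52.54  (c) BW = 18.6 Hz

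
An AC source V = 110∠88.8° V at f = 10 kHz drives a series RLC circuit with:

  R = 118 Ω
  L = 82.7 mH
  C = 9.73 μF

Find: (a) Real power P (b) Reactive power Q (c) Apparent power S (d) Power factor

Step 1 — Angular frequency: ω = 2π·f = 2π·1e+04 = 6.283e+04 rad/s.
Step 2 — Component impedances:
  R: Z = R = 118 Ω
  L: Z = jωL = j·6.283e+04·0.0827 = 0 + j5196 Ω
  C: Z = 1/(jωC) = -j/(ω·C) = 0 - j1.636 Ω
Step 3 — Series combination: Z_total = R + L + C = 118 + j5195 Ω = 5196∠88.7° Ω.
Step 4 — Source phasor: V = 110∠88.8° V = 2.304 + j110 V.
Step 5 — Current: I = V / Z = 0.02117 + j3.743e-05 A = 0.02117∠0.1° A.
Step 6 — Complex power: S = V·I* = 0.05289 + j2.328 VA.
Step 7 — Real power: P = Re(S) = 0.05289 W.
Step 8 — Reactive power: Q = Im(S) = 2.328 VAR.
Step 9 — Apparent power: |S| = 2.329 VA.
Step 10 — Power factor: PF = P/|S| = 0.02271 (lagging).

(a) P = 0.05289 W  (b) Q = 2.328 VAR  (c) S = 2.329 VA  (d) PF = 0.02271 (lagging)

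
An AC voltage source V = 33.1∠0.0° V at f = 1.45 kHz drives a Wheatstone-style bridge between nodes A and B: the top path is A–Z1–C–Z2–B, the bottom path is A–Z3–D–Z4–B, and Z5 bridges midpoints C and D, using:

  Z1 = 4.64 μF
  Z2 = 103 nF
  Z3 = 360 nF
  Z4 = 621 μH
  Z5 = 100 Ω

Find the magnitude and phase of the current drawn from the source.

Step 1 — Angular frequency: ω = 2π·f = 2π·1450 = 9111 rad/s.
Step 2 — Component impedances:
  Z1: Z = 1/(jωC) = -j/(ω·C) = 0 - j23.66 Ω
  Z2: Z = 1/(jωC) = -j/(ω·C) = 0 - j1066 Ω
  Z3: Z = 1/(jωC) = -j/(ω·C) = 0 - j304.9 Ω
  Z4: Z = jωL = j·9111·0.000621 = 0 + j5.658 Ω
  Z5: Z = R = 100 Ω
Step 3 — Bridge requires nodal analysis (the Z5 bridge couples midpoints C and D, so the two paths cannot be reduced to a simple series/parallel combination). Setting node B to ground and injecting 1 A at node A, the 3-node admittance system at A, C, D solves to V_A = Z_AB = 75.16 - j46.23 Ω = 88.24∠-31.6° Ω.
Step 4 — Source phasor: V = 33.1∠0.0° V = 33.1 V.
Step 5 — Ohm's law: I = V / Z_total = (33.1) / (75.16 - j46.23) = 0.3195 + j0.1965 A.
Step 6 — Convert to polar: |I| = 0.3751 A, ∠I = 31.6°.

I = 0.3751∠31.6° A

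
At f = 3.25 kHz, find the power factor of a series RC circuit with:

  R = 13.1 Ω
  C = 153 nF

Step 1 — Angular frequency: ω = 2π·f = 2π·3250 = 2.042e+04 rad/s.
Step 2 — Component impedances:
  R: Z = R = 13.1 Ω
  C: Z = 1/(jωC) = -j/(ω·C) = 0 - j320.1 Ω
Step 3 — Series combination: Z_total = R + C = 13.1 - j320.1 Ω = 320.3∠-87.7° Ω.
Step 4 — Power factor: PF = cos(φ) = Re(Z)/|Z| = 13.1/320.34 = 0.04089.
Step 5 — Type: Im(Z) = -320.1 ⇒ leading (phase φ = -87.7°).

PF = 0.04089 (leading, φ = -87.7°)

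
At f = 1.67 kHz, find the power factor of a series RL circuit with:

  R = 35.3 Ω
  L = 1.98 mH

Step 1 — Angular frequency: ω = 2π·f = 2π·1670 = 1.049e+04 rad/s.
Step 2 — Component impedances:
  R: Z = R = 35.3 Ω
  L: Z = jωL = j·1.049e+04·0.00198 = 0 + j20.78 Ω
Step 3 — Series combination: Z_total = R + L = 35.3 + j20.78 Ω = 40.96∠30.5° Ω.
Step 4 — Power factor: PF = cos(φ) = Re(Z)/|Z| = 35.3/40.96 = 0.8618.
Step 5 — Type: Im(Z) = 20.78 ⇒ lagging (phase φ = 30.5°).

PF = 0.8618 (lagging, φ = 30.5°)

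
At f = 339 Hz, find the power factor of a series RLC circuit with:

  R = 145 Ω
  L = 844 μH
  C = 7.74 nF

Step 1 — Angular frequency: ω = 2π·f = 2π·339 = 2130 rad/s.
Step 2 — Component impedances:
  R: Z = R = 145 Ω
  L: Z = jωL = j·2130·0.000844 = 0 + j1.798 Ω
  C: Z = 1/(jωC) = -j/(ω·C) = 0 - j6.066e+04 Ω
Step 3 — Series combination: Z_total = R + L + C = 145 - j6.065e+04 Ω = 6.066e+04∠-89.9° Ω.
Step 4 — Power factor: PF = cos(φ) = Re(Z)/|Z| = 145/60655 = 0.002391.
Step 5 — Type: Im(Z) = -6.065e+04 ⇒ leading (phase φ = -89.9°).

PF = 0.002391 (leading, φ = -89.9°)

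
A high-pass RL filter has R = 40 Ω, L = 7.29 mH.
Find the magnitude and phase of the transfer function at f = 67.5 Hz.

Step 1 — Angular frequency: ω = 2π·67.5 = 424.1 rad/s.
Step 2 — Transfer function: H(jω) = jωL/(R + jωL).
Step 3 — Numerator jωL = j·3.092; denominator R + jωL = 40 + j3.092.
Step 4 — H = 0.005939 + j0.07684.
Step 5 — Magnitude: |H| = 0.07707 (-22.3 dB); phase: φ = 85.6°.

|H| = 0.07707 (-22.3 dB), φ = 85.6°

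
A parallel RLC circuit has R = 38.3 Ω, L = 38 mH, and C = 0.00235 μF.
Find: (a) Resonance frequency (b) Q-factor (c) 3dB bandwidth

Step 1 — Resonance: ω₀ = 1/√(LC) = 1/√(0.038·2.35e-09) = 1.058e+05 rad/s.
Step 2 — f₀ = ω₀/(2π) = 1.684e+04 Hz.
Step 3 — Parallel Q: Q = R/(ω₀L) = 38.3/(1.058e+05·0.038) = 0.009524.
Step 4 — Bandwidth: Δω = ω₀/Q = 1.111e+07 rad/s; BW = Δω/(2π) = 1.768e+06 Hz.

(a) f₀ = 1.684e+04 Hz  (b) Q = 0.009524  (c) BW = 1.768e+06 Hz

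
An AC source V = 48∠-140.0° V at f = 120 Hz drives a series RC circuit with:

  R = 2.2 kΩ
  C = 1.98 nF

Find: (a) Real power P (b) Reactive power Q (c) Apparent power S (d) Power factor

Step 1 — Angular frequency: ω = 2π·f = 2π·120 = 754 rad/s.
Step 2 — Component impedances:
  R: Z = R = 2200 Ω
  C: Z = 1/(jωC) = -j/(ω·C) = 0 - j6.698e+05 Ω
Step 3 — Series combination: Z_total = R + C = 2200 - j6.698e+05 Ω = 6.698e+05∠-89.8° Ω.
Step 4 — Source phasor: V = 48∠-140.0° V = -36.77 - j30.85 V.
Step 5 — Current: I = V / Z = 4.588e-05 - j5.504e-05 A = 7.166e-05∠-50.2° A.
Step 6 — Complex power: S = V·I* = 1.13e-05 - j0.00344 VA.
Step 7 — Real power: P = Re(S) = 1.13e-05 W.
Step 8 — Reactive power: Q = Im(S) = -0.00344 VAR.
Step 9 — Apparent power: |S| = 0.00344 VA.
Step 10 — Power factor: PF = P/|S| = 0.003284 (leading).

(a) P = 1.13e-05 W  (b) Q = -0.00344 VAR  (c) S = 0.00344 VA  (d) PF = 0.003284 (leading)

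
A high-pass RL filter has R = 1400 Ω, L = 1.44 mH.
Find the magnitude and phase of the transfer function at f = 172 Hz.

Step 1 — Angular frequency: ω = 2π·172 = 1081 rad/s.
Step 2 — Transfer function: H(jω) = jωL/(R + jωL).
Step 3 — Numerator jωL = j·1.556; denominator R + jωL = 1400 + j1.556.
Step 4 — H = 1.236e-06 + j0.001112.
Step 5 — Magnitude: |H| = 0.001112 (-59.1 dB); phase: φ = 89.9°.

|H| = 0.001112 (-59.1 dB), φ = 89.9°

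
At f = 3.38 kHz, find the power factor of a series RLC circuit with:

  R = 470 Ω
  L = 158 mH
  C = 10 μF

Step 1 — Angular frequency: ω = 2π·f = 2π·3380 = 2.124e+04 rad/s.
Step 2 — Component impedances:
  R: Z = R = 470 Ω
  L: Z = jωL = j·2.124e+04·0.158 = 0 + j3355 Ω
  C: Z = 1/(jωC) = -j/(ω·C) = 0 - j4.709 Ω
Step 3 — Series combination: Z_total = R + L + C = 470 + j3351 Ω = 3384∠82.0° Ω.
Step 4 — Power factor: PF = cos(φ) = Re(Z)/|Z| = 470/3384 = 0.1389.
Step 5 — Type: Im(Z) = 3351 ⇒ lagging (phase φ = 82.0°).

PF = 0.1389 (lagging, φ = 82.0°)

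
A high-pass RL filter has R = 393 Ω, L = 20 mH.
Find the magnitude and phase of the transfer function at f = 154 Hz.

Step 1 — Angular frequency: ω = 2π·154 = 967.6 rad/s.
Step 2 — Transfer function: H(jω) = jωL/(R + jωL).
Step 3 — Numerator jωL = j·19.35; denominator R + jωL = 393 + j19.35.
Step 4 — H = 0.002419 + j0.04912.
Step 5 — Magnitude: |H| = 0.04918 (-26.2 dB); phase: φ = 87.2°.

|H| = 0.04918 (-26.2 dB), φ = 87.2°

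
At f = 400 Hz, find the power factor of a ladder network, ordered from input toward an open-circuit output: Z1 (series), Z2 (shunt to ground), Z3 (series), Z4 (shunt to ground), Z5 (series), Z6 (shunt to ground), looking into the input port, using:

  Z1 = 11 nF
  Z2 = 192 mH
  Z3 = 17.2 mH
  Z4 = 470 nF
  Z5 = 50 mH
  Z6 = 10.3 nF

Step 1 — Angular frequency: ω = 2π·f = 2π·400 = 2513 rad/s.
Step 2 — Component impedances:
  Z1: Z = 1/(jωC) = -j/(ω·C) = 0 - j3.617e+04 Ω
  Z2: Z = jωL = j·2513·0.192 = 0 + j482.5 Ω
  Z3: Z = jωL = j·2513·0.0172 = 0 + j43.23 Ω
  Z4: Z = 1/(jωC) = -j/(ω·C) = 0 - j846.6 Ω
  Z5: Z = jωL = j·2513·0.05 = 0 + j125.7 Ω
  Z6: Z = 1/(jωC) = -j/(ω·C) = 0 - j3.863e+04 Ω
Step 3 — Ladder network (open output): work backward from the far end, alternating series and parallel combinations. Z_in = 0 - j3.492e+04 Ω = 3.492e+04∠-90.0° Ω.
Step 4 — Power factor: PF = cos(φ) = Re(Z)/|Z| = 0/3.492e+04 = 0.
Step 5 — Type: Im(Z) = -3.492e+04 ⇒ leading (phase φ = -90.0°).

PF = 0 (leading, φ = -90.0°)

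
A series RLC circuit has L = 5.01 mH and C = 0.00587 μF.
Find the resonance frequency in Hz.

Step 1 — Resonance condition Im(Z)=0 gives ω₀ = 1/√(LC).
Step 2 — ω₀ = 1/√(0.00501·5.87e-09) = 1.844e+05 rad/s.
Step 3 — f₀ = ω₀/(2π) = 2.935e+04 Hz.

f₀ = 2.935e+04 Hz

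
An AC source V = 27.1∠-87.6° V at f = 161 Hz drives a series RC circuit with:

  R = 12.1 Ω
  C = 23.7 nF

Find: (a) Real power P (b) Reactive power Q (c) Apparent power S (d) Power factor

Step 1 — Angular frequency: ω = 2π·f = 2π·161 = 1012 rad/s.
Step 2 — Component impedances:
  R: Z = R = 12.1 Ω
  C: Z = 1/(jωC) = -j/(ω·C) = 0 - j4.171e+04 Ω
Step 3 — Series combination: Z_total = R + C = 12.1 - j4.171e+04 Ω = 4.171e+04∠-90.0° Ω.
Step 4 — Source phasor: V = 27.1∠-87.6° V = 1.135 - j27.08 V.
Step 5 — Current: I = V / Z = 0.0006492 + j2.702e-05 A = 0.0006497∠2.4° A.
Step 6 — Complex power: S = V·I* = 5.108e-06 - j0.01761 VA.
Step 7 — Real power: P = Re(S) = 5.108e-06 W.
Step 8 — Reactive power: Q = Im(S) = -0.01761 VAR.
Step 9 — Apparent power: |S| = 0.01761 VA.
Step 10 — Power factor: PF = P/|S| = 0.0002901 (leading).

(a) P = 5.108e-06 W  (b) Q = -0.01761 VAR  (c) S = 0.01761 VA  (d) PF = 0.0002901 (leading)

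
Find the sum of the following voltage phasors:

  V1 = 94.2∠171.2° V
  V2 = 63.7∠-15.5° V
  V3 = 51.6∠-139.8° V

Step 1 — Convert each phasor to rectangular form:
  V1 = 94.2·(cos(171.2°) + j·sin(171.2°)) = -93.09 + j14.41 V
  V2 = 63.7·(cos(-15.5°) + j·sin(-15.5°)) = 61.38 - j17.02 V
  V3 = 51.6·(cos(-139.8°) + j·sin(-139.8°)) = -39.41 - j33.31 V
Step 2 — Sum components: V_total = -71.12 - j35.92 V.
Step 3 — Convert to polar: |V_total| = 79.67 V, ∠V_total = -153.2°.

V_total = 79.67∠-153.2° V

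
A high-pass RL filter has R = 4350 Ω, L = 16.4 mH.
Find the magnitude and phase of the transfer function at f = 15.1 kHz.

Step 1 — Angular frequency: ω = 2π·1.51e+04 = 9.488e+04 rad/s.
Step 2 — Transfer function: H(jω) = jωL/(R + jωL).
Step 3 — Numerator jωL = j·1556; denominator R + jωL = 4350 + j1556.
Step 4 — H = 0.1134 + j0.3171.
Step 5 — Magnitude: |H| = 0.3368 (-9.5 dB); phase: φ = 70.3°.

|H| = 0.3368 (-9.5 dB), φ = 70.3°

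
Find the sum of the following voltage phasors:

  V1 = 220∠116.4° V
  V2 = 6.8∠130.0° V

Step 1 — Convert each phasor to rectangular form:
  V1 = 220·(cos(116.4°) + j·sin(116.4°)) = -97.82 + j197.1 V
  V2 = 6.8·(cos(130.0°) + j·sin(130.0°)) = -4.371 + j5.209 V
Step 2 — Sum components: V_total = -102.2 + j202.3 V.
Step 3 — Convert to polar: |V_total| = 226.6 V, ∠V_total = 116.8°.

V_total = 226.6∠116.8° V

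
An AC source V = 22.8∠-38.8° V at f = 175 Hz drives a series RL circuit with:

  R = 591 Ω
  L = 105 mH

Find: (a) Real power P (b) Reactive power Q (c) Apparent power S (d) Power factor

Step 1 — Angular frequency: ω = 2π·f = 2π·175 = 1100 rad/s.
Step 2 — Component impedances:
  R: Z = R = 591 Ω
  L: Z = jωL = j·1100·0.105 = 0 + j115.5 Ω
Step 3 — Series combination: Z_total = R + L = 591 + j115.5 Ω = 602.2∠11.1° Ω.
Step 4 — Source phasor: V = 22.8∠-38.8° V = 17.77 - j14.29 V.
Step 5 — Current: I = V / Z = 0.02441 - j0.02894 A = 0.03786∠-49.9° A.
Step 6 — Complex power: S = V·I* = 0.8473 + j0.1655 VA.
Step 7 — Real power: P = Re(S) = 0.8473 W.
Step 8 — Reactive power: Q = Im(S) = 0.1655 VAR.
Step 9 — Apparent power: |S| = 0.8633 VA.
Step 10 — Power factor: PF = P/|S| = 0.9814 (lagging).

(a) P = 0.8473 W  (b) Q = 0.1655 VAR  (c) S = 0.8633 VA  (d) PF = 0.9814 (lagging)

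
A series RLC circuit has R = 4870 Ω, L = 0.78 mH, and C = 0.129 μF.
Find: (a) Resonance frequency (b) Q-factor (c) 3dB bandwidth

Step 1 — Resonance: ω₀ = 1/√(LC) = 1/√(0.00078·1.29e-07) = 9.969e+04 rad/s.
Step 2 — f₀ = ω₀/(2π) = 1.587e+04 Hz.
Step 3 — Series Q: Q = ω₀L/R = 9.969e+04·0.00078/4870 = 0.01597.
Step 4 — Bandwidth: Δω = ω₀/Q = 6.244e+06 rad/s; BW = Δω/(2π) = 9.937e+05 Hz.

(a) f₀ = 1.587e+04 Hz  (b) Q = 0.01597  (c) BW = 9.937e+05 Hz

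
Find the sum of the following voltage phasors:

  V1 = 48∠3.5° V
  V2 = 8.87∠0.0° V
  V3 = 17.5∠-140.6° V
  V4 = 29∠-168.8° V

Step 1 — Convert each phasor to rectangular form:
  V1 = 48·(cos(3.5°) + j·sin(3.5°)) = 47.91 + j2.93 V
  V2 = 8.87·(cos(0.0°) + j·sin(0.0°)) = 8.87 V
  V3 = 17.5·(cos(-140.6°) + j·sin(-140.6°)) = -13.52 - j11.11 V
  V4 = 29·(cos(-168.8°) + j·sin(-168.8°)) = -28.45 - j5.633 V
Step 2 — Sum components: V_total = 14.81 - j13.81 V.
Step 3 — Convert to polar: |V_total| = 20.25 V, ∠V_total = -43.0°.

V_total = 20.25∠-43.0° V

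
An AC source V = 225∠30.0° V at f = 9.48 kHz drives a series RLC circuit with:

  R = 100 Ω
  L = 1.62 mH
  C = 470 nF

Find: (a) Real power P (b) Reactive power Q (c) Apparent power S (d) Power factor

Step 1 — Angular frequency: ω = 2π·f = 2π·9480 = 5.956e+04 rad/s.
Step 2 — Component impedances:
  R: Z = R = 100 Ω
  L: Z = jωL = j·5.956e+04·0.00162 = 0 + j96.49 Ω
  C: Z = 1/(jωC) = -j/(ω·C) = 0 - j35.72 Ω
Step 3 — Series combination: Z_total = R + L + C = 100 + j60.77 Ω = 117∠31.3° Ω.
Step 4 — Source phasor: V = 225∠30.0° V = 194.9 + j112.5 V.
Step 5 — Current: I = V / Z = 1.922 - j0.04325 A = 1.923∠-1.3° A.
Step 6 — Complex power: S = V·I* = 369.7 + j224.7 VA.
Step 7 — Real power: P = Re(S) = 369.7 W.
Step 8 — Reactive power: Q = Im(S) = 224.7 VAR.
Step 9 — Apparent power: |S| = 432.6 VA.
Step 10 — Power factor: PF = P/|S| = 0.8546 (lagging).

(a) P = 369.7 W  (b) Q = 224.7 VAR  (c) S = 432.6 VA  (d) PF = 0.8546 (lagging)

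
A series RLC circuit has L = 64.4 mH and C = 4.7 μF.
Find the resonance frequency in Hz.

Step 1 — Resonance condition Im(Z)=0 gives ω₀ = 1/√(LC).
Step 2 — ω₀ = 1/√(0.0644·4.7e-06) = 1818 rad/s.
Step 3 — f₀ = ω₀/(2π) = 289.3 Hz.

f₀ = 289.3 Hz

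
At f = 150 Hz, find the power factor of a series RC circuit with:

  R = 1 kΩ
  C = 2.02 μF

Step 1 — Angular frequency: ω = 2π·f = 2π·150 = 942.5 rad/s.
Step 2 — Component impedances:
  R: Z = R = 1000 Ω
  C: Z = 1/(jωC) = -j/(ω·C) = 0 - j525.3 Ω
Step 3 — Series combination: Z_total = R + C = 1000 - j525.3 Ω = 1130∠-27.7° Ω.
Step 4 — Power factor: PF = cos(φ) = Re(Z)/|Z| = 1000/1129.6 = 0.8853.
Step 5 — Type: Im(Z) = -525.3 ⇒ leading (phase φ = -27.7°).

PF = 0.8853 (leading, φ = -27.7°)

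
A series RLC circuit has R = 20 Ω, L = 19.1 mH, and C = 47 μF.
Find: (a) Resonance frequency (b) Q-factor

Step 1 — Resonance condition Im(Z)=0 gives ω₀ = 1/√(LC).
Step 2 — ω₀ = 1/√(0.0191·4.7e-05) = 1055 rad/s.
Step 3 — f₀ = ω₀/(2π) = 168 Hz.
Step 4 — Series Q: Q = ω₀L/R = 1055·0.0191/20 = 1.008.

(a) f₀ = 168 Hz  (b) Q = 1.008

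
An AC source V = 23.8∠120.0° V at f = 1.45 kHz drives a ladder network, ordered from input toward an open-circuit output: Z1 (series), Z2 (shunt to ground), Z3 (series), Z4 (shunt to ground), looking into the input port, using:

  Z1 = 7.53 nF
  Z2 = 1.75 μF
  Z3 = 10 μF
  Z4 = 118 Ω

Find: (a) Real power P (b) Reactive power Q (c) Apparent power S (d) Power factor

Step 1 — Angular frequency: ω = 2π·f = 2π·1450 = 9111 rad/s.
Step 2 — Component impedances:
  Z1: Z = 1/(jωC) = -j/(ω·C) = 0 - j1.458e+04 Ω
  Z2: Z = 1/(jωC) = -j/(ω·C) = 0 - j62.72 Ω
  Z3: Z = 1/(jωC) = -j/(ω·C) = 0 - j10.98 Ω
  Z4: Z = R = 118 Ω
Step 3 — Ladder network (open output): work backward from the far end, alternating series and parallel combinations. Z_in = 23.98 - j1.462e+04 Ω = 1.462e+04∠-89.9° Ω.
Step 4 — Source phasor: V = 23.8∠120.0° V = -11.9 + j20.61 V.
Step 5 — Current: I = V / Z = -0.001411 - j0.0008114 A = 0.001627∠-150.1° A.
Step 6 — Complex power: S = V·I* = 6.352e-05 - j0.03873 VA.
Step 7 — Real power: P = Re(S) = 6.352e-05 W.
Step 8 — Reactive power: Q = Im(S) = -0.03873 VAR.
Step 9 — Apparent power: |S| = 0.03873 VA.
Step 10 — Power factor: PF = P/|S| = 0.00164 (leading).

(a) P = 6.352e-05 W  (b) Q = -0.03873 VAR  (c) S = 0.03873 VA  (d) PF = 0.00164 (leading)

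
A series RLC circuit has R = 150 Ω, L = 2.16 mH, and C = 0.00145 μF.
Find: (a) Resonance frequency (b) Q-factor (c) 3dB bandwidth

Step 1 — Resonance: ω₀ = 1/√(LC) = 1/√(0.00216·1.45e-09) = 5.651e+05 rad/s.
Step 2 — f₀ = ω₀/(2π) = 8.993e+04 Hz.
Step 3 — Series Q: Q = ω₀L/R = 5.651e+05·0.00216/150 = 8.137.
Step 4 — Bandwidth: Δω = ω₀/Q = 6.944e+04 rad/s; BW = Δω/(2π) = 1.105e+04 Hz.

(a) f₀ = 8.993e+04 Hz  (b) Q = 8.137  (c) BW = 1.105e+04 Hz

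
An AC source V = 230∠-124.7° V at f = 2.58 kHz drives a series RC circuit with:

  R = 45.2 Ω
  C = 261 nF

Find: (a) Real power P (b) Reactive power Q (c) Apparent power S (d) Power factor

Step 1 — Angular frequency: ω = 2π·f = 2π·2580 = 1.621e+04 rad/s.
Step 2 — Component impedances:
  R: Z = R = 45.2 Ω
  C: Z = 1/(jωC) = -j/(ω·C) = 0 - j236.4 Ω
Step 3 — Series combination: Z_total = R + C = 45.2 - j236.4 Ω = 240.6∠-79.2° Ω.
Step 4 — Source phasor: V = 230∠-124.7° V = -130.9 - j189.1 V.
Step 5 — Current: I = V / Z = 0.6696 - j0.682 A = 0.9558∠-45.5° A.
Step 6 — Complex power: S = V·I* = 41.29 - j215.9 VA.
Step 7 — Real power: P = Re(S) = 41.29 W.
Step 8 — Reactive power: Q = Im(S) = -215.9 VAR.
Step 9 — Apparent power: |S| = 219.8 VA.
Step 10 — Power factor: PF = P/|S| = 0.1878 (leading).

(a) P = 41.29 W  (b) Q = -215.9 VAR  (c) S = 219.8 VA  (d) PF = 0.1878 (leading)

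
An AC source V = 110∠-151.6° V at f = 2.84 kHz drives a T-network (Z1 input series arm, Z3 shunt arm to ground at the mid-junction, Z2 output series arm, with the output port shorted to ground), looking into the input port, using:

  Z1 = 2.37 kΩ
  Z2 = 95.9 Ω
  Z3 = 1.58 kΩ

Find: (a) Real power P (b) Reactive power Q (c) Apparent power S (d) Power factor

Step 1 — Angular frequency: ω = 2π·f = 2π·2840 = 1.784e+04 rad/s.
Step 2 — Component impedances:
  Z1: Z = R = 2370 Ω
  Z2: Z = R = 95.9 Ω
  Z3: Z = R = 1580 Ω
Step 3 — With the output port shorted to ground, the output series arm Z2 runs from the junction to ground; the shunt arm Z3 also runs from the junction to ground. They appear in parallel: Z3 || Z2 = 90.41 Ω.
Step 4 — Series with input arm Z1: Z_in = Z1 + (Z3 || Z2) = 2460 Ω = 2460∠0.0° Ω.
Step 5 — Source phasor: V = 110∠-151.6° V = -96.76 - j52.32 V.
Step 6 — Current: I = V / Z = -0.03933 - j0.02126 A = 0.04471∠-151.6° A.
Step 7 — Complex power: S = V·I* = 4.918 VA.
Step 8 — Real power: P = Re(S) = 4.918 W.
Step 9 — Reactive power: Q = Im(S) = 0 VAR.
Step 10 — Apparent power: |S| = 4.918 VA.
Step 11 — Power factor: PF = P/|S| = 1 (unity).

(a) P = 4.918 W  (b) Q = 0 VAR  (c) S = 4.918 VA  (d) PF = 1 (unity)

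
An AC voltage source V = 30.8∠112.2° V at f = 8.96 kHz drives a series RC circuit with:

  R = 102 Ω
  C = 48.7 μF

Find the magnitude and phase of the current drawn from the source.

Step 1 — Angular frequency: ω = 2π·f = 2π·8960 = 5.63e+04 rad/s.
Step 2 — Component impedances:
  R: Z = R = 102 Ω
  C: Z = 1/(jωC) = -j/(ω·C) = 0 - j0.3647 Ω
Step 3 — Series combination: Z_total = R + C = 102 - j0.3647 Ω = 102∠-0.2° Ω.
Step 4 — Source phasor: V = 30.8∠112.2° V = -11.64 + j28.52 V.
Step 5 — Ohm's law: I = V / Z_total = (-11.64 + j28.52) / (102 - j0.3647) = -0.1151 + j0.2792 A.
Step 6 — Convert to polar: |I| = 0.302 A, ∠I = 112.4°.

I = 0.302∠112.4° A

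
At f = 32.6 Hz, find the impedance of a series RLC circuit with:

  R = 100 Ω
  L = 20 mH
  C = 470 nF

Step 1 — Angular frequency: ω = 2π·f = 2π·32.6 = 204.8 rad/s.
Step 2 — Component impedances:
  R: Z = R = 100 Ω
  L: Z = jωL = j·204.8·0.02 = 0 + j4.097 Ω
  C: Z = 1/(jωC) = -j/(ω·C) = 0 - j1.039e+04 Ω
Step 3 — Series combination: Z_total = R + L + C = 100 - j1.038e+04 Ω = 1.038e+04∠-89.4° Ω.

Z = 100 - j1.038e+04 Ω = 1.038e+04∠-89.4° Ω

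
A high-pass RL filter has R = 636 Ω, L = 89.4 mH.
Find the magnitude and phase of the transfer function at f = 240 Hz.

Step 1 — Angular frequency: ω = 2π·240 = 1508 rad/s.
Step 2 — Transfer function: H(jω) = jωL/(R + jωL).
Step 3 — Numerator jωL = j·134.8; denominator R + jωL = 636 + j134.8.
Step 4 — H = 0.043 + j0.2029.
Step 5 — Magnitude: |H| = 0.2074 (-13.7 dB); phase: φ = 78.0°.

|H| = 0.2074 (-13.7 dB), φ = 78.0°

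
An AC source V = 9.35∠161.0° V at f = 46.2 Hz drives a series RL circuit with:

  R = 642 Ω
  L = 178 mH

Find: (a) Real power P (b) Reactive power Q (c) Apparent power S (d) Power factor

Step 1 — Angular frequency: ω = 2π·f = 2π·46.2 = 290.3 rad/s.
Step 2 — Component impedances:
  R: Z = R = 642 Ω
  L: Z = jωL = j·290.3·0.178 = 0 + j51.67 Ω
Step 3 — Series combination: Z_total = R + L = 642 + j51.67 Ω = 644.1∠4.6° Ω.
Step 4 — Source phasor: V = 9.35∠161.0° V = -8.841 + j3.044 V.
Step 5 — Current: I = V / Z = -0.0133 + j0.005812 A = 0.01452∠156.4° A.
Step 6 — Complex power: S = V·I* = 0.1353 + j0.01089 VA.
Step 7 — Real power: P = Re(S) = 0.1353 W.
Step 8 — Reactive power: Q = Im(S) = 0.01089 VAR.
Step 9 — Apparent power: |S| = 0.1357 VA.
Step 10 — Power factor: PF = P/|S| = 0.9968 (lagging).

(a) P = 0.1353 W  (b) Q = 0.01089 VAR  (c) S = 0.1357 VA  (d) PF = 0.9968 (lagging)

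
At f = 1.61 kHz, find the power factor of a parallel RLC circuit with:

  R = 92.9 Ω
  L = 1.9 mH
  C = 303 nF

Step 1 — Angular frequency: ω = 2π·f = 2π·1610 = 1.012e+04 rad/s.
Step 2 — Component impedances:
  R: Z = R = 92.9 Ω
  L: Z = jωL = j·1.012e+04·0.0019 = 0 + j19.22 Ω
  C: Z = 1/(jωC) = -j/(ω·C) = 0 - j326.3 Ω
Step 3 — Parallel combination: 1/Z_total = 1/R + 1/L + 1/C; Z_total = 4.283 + j19.48 Ω = 19.95∠77.6° Ω.
Step 4 — Power factor: PF = cos(φ) = Re(Z)/|Z| = 4.283/19.95 = 0.2147.
Step 5 — Type: Im(Z) = 19.48 ⇒ lagging (phase φ = 77.6°).

PF = 0.2147 (lagging, φ = 77.6°)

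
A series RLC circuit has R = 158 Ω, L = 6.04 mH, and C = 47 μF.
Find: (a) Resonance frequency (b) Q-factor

Step 1 — Resonance condition Im(Z)=0 gives ω₀ = 1/√(LC).
Step 2 — ω₀ = 1/√(0.00604·4.7e-05) = 1877 rad/s.
Step 3 — f₀ = ω₀/(2π) = 298.7 Hz.
Step 4 — Series Q: Q = ω₀L/R = 1877·0.00604/158 = 0.07175.

(a) f₀ = 298.7 Hz  (b) Q = 0.07175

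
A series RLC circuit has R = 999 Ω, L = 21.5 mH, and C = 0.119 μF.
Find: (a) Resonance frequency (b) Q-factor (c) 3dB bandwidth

Step 1 — Resonance condition Im(Z)=0 gives ω₀ = 1/√(LC).
Step 2 — ω₀ = 1/√(0.0215·1.19e-07) = 1.977e+04 rad/s.
Step 3 — f₀ = ω₀/(2π) = 3146 Hz.
Step 4 — Series Q: Q = ω₀L/R = 1.977e+04·0.0215/999 = 0.4255.
Step 5 — 3dB bandwidth: Δω = ω₀/Q = 4.647e+04 rad/s; BW = Δω/(2π) = 7395 Hz.

(a) f₀ = 3146 Hz  (b) Q = 0.4255  (c) BW = 7395 Hz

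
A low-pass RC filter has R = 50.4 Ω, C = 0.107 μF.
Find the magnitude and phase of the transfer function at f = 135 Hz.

Step 1 — Angular frequency: ω = 2π·135 = 848.2 rad/s.
Step 2 — Transfer function: H(jω) = 1/(1 + jωRC).
Step 3 — Denominator: 1 + jωRC = 1 + j·848.2·50.4·1.07e-07 = 1 + j0.004574.
Step 4 — H = 1 - j0.004574.
Step 5 — Magnitude: |H| = 1 (-0.0 dB); phase: φ = -0.3°.

|H| = 1 (-0.0 dB), φ = -0.3°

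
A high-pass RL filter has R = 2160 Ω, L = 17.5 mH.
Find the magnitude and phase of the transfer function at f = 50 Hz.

Step 1 — Angular frequency: ω = 2π·50 = 314.2 rad/s.
Step 2 — Transfer function: H(jω) = jωL/(R + jωL).
Step 3 — Numerator jωL = j·5.498; denominator R + jωL = 2160 + j5.498.
Step 4 — H = 6.478e-06 + j0.002545.
Step 5 — Magnitude: |H| = 0.002545 (-51.9 dB); phase: φ = 89.9°.

|H| = 0.002545 (-51.9 dB), φ = 89.9°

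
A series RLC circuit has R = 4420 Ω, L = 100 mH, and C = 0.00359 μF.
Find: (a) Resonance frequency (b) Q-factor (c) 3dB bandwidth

Step 1 — Resonance: ω₀ = 1/√(LC) = 1/√(0.1·3.59e-09) = 5.278e+04 rad/s.
Step 2 — f₀ = ω₀/(2π) = 8400 Hz.
Step 3 — Series Q: Q = ω₀L/R = 5.278e+04·0.1/4420 = 1.194.
Step 4 — Bandwidth: Δω = ω₀/Q = 4.42e+04 rad/s; BW = Δω/(2π) = 7035 Hz.

(a) f₀ = 8400 Hz  (b) Q = 1.194  (c) BW = 7035 Hz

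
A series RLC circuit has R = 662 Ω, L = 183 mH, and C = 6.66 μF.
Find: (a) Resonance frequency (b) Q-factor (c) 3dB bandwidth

Step 1 — Resonance: ω₀ = 1/√(LC) = 1/√(0.183·6.66e-06) = 905.8 rad/s.
Step 2 — f₀ = ω₀/(2π) = 144.2 Hz.
Step 3 — Series Q: Q = ω₀L/R = 905.8·0.183/662 = 0.2504.
Step 4 — Bandwidth: Δω = ω₀/Q = 3617 rad/s; BW = Δω/(2π) = 575.7 Hz.

(a) f₀ = 144.2 Hz  (b) Q = 0.2504  (c) BW = 575.7 Hz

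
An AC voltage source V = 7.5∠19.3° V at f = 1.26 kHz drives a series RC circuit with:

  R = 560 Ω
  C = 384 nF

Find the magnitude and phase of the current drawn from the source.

Step 1 — Angular frequency: ω = 2π·f = 2π·1260 = 7917 rad/s.
Step 2 — Component impedances:
  R: Z = R = 560 Ω
  C: Z = 1/(jωC) = -j/(ω·C) = 0 - j328.9 Ω
Step 3 — Series combination: Z_total = R + C = 560 - j328.9 Ω = 649.5∠-30.4° Ω.
Step 4 — Source phasor: V = 7.5∠19.3° V = 7.079 + j2.479 V.
Step 5 — Ohm's law: I = V / Z_total = (7.079 + j2.479) / (560 - j328.9) = 0.007465 + j0.008811 A.
Step 6 — Convert to polar: |I| = 0.01155 A, ∠I = 49.7°.

I = 0.01155∠49.7° A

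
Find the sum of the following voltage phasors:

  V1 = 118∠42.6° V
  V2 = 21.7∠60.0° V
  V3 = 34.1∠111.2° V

Step 1 — Convert each phasor to rectangular form:
  V1 = 118·(cos(42.6°) + j·sin(42.6°)) = 86.86 + j79.87 V
  V2 = 21.7·(cos(60.0°) + j·sin(60.0°)) = 10.85 + j18.79 V
  V3 = 34.1·(cos(111.2°) + j·sin(111.2°)) = -12.33 + j31.79 V
Step 2 — Sum components: V_total = 85.38 + j130.5 V.
Step 3 — Convert to polar: |V_total| = 155.9 V, ∠V_total = 56.8°.

V_total = 155.9∠56.8° V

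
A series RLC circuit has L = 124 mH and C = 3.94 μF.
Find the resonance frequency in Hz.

Step 1 — Resonance condition Im(Z)=0 gives ω₀ = 1/√(LC).
Step 2 — ω₀ = 1/√(0.124·3.94e-06) = 1431 rad/s.
Step 3 — f₀ = ω₀/(2π) = 227.7 Hz.

f₀ = 227.7 Hz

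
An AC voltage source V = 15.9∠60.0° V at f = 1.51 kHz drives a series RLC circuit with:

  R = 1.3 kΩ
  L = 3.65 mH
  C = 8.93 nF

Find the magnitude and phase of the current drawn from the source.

Step 1 — Angular frequency: ω = 2π·f = 2π·1510 = 9488 rad/s.
Step 2 — Component impedances:
  R: Z = R = 1300 Ω
  L: Z = jωL = j·9488·0.00365 = 0 + j34.63 Ω
  C: Z = 1/(jωC) = -j/(ω·C) = 0 - j1.18e+04 Ω
Step 3 — Series combination: Z_total = R + L + C = 1300 - j1.177e+04 Ω = 1.184e+04∠-83.7° Ω.
Step 4 — Source phasor: V = 15.9∠60.0° V = 7.95 + j13.77 V.
Step 5 — Ohm's law: I = V / Z_total = (7.95 + j13.77) / (1300 - j1.177e+04) = -0.001082 + j0.0007951 A.
Step 6 — Convert to polar: |I| = 0.001343 A, ∠I = 143.7°.

I = 0.001343∠143.7° A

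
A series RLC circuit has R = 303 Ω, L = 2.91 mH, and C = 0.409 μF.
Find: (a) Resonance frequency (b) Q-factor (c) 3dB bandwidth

Step 1 — Resonance: ω₀ = 1/√(LC) = 1/√(0.00291·4.09e-07) = 2.899e+04 rad/s.
Step 2 — f₀ = ω₀/(2π) = 4613 Hz.
Step 3 — Series Q: Q = ω₀L/R = 2.899e+04·0.00291/303 = 0.2784.
Step 4 — Bandwidth: Δω = ω₀/Q = 1.041e+05 rad/s; BW = Δω/(2π) = 1.657e+04 Hz.

(a) f₀ = 4613 Hz  (b) Q = 0.2784  (c) BW = 1.657e+04 Hz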